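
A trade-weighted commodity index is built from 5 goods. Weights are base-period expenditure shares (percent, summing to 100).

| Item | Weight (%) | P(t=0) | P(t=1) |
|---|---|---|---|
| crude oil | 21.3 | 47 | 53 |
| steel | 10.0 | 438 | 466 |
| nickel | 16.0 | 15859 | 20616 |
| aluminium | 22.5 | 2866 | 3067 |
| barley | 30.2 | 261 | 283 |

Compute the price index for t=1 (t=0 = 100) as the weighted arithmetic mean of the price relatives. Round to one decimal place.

112.3

crude oil: 21.3 × (53/47) = 21.3 × 1.127660 = 24.0191
steel: 10.0 × (466/438) = 10.0 × 1.063927 = 10.6393
nickel: 16.0 × (20616/15859) = 16.0 × 1.299956 = 20.7993
aluminium: 22.5 × (3067/2866) = 22.5 × 1.070133 = 24.0780
barley: 30.2 × (283/261) = 30.2 × 1.084291 = 32.7456
Index = Σ wᵢ·(p₁ᵢ/p₀ᵢ) = 24.0191 + 10.6393 + 20.7993 + 24.0780 + 32.7456 = 112.2813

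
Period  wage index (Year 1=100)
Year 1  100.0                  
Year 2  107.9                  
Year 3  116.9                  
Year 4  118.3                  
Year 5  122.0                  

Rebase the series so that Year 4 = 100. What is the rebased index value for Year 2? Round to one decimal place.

Rebased(Year 2) = 107.9 / 118.3 × 100 = 91.2088

91.2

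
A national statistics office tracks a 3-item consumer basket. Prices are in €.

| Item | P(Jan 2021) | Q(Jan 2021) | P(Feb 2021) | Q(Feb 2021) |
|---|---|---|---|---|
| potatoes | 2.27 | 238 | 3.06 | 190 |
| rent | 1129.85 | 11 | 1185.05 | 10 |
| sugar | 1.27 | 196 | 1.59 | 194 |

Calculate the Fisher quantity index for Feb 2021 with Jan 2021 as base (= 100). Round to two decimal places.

90.56

Laspeyres component (base-period weights):
ΣP(Jan 2021)Q(Feb 2021) = 2.27×190 + 1129.85×10 + 1.27×194 = 431.3 + 11298.5 + 246.38 = 11976.18
ΣP(Jan 2021)Q(Jan 2021) = 2.27×238 + 1129.85×11 + 1.27×196 = 540.26 + 12428.35 + 248.92 = 13217.53
L = 11976.18 / 13217.53 × 100 = 90.6083
Paasche component (current-period weights):
ΣP(Feb 2021)Q(Feb 2021) = 3.06×190 + 1185.05×10 + 1.59×194 = 581.4 + 11850.5 + 308.46 = 12740.36
ΣP(Feb 2021)Q(Jan 2021) = 3.06×238 + 1185.05×11 + 1.59×196 = 728.28 + 13035.55 + 311.64 = 14075.47
P = 12740.36 / 14075.47 × 100 = 90.5146
Fisher = √(L × P) = √(90.6083 × 90.5146) = 90.5615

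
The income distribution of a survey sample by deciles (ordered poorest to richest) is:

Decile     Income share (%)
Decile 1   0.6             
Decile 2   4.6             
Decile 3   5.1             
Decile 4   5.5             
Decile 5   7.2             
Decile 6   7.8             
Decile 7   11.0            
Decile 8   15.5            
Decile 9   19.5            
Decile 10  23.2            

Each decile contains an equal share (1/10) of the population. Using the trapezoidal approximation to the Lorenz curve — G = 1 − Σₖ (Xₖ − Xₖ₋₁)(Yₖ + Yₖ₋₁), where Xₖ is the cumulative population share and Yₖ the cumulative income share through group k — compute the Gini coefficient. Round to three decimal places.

0.377

Cumulative income shares Yₖ: 0.0060, 0.0520, 0.1030, 0.1580, 0.2300, 0.3080, 0.4180, 0.5730, 0.7680, 1.0000
Σ (Xₖ−Xₖ₋₁)(Yₖ+Yₖ₋₁) = (1/10)(0.0060+0.0000) + (1/10)(0.0520+0.0060) + (1/10)(0.1030+0.0520) + (1/10)(0.1580+0.1030) + (1/10)(0.2300+0.1580) + (1/10)(0.3080+0.2300) + (1/10)(0.4180+0.3080) + (1/10)(0.5730+0.4180) + (1/10)(0.7680+0.5730) + (1/10)(1.0000+0.7680)
  = 0.0006 + 0.0058 + 0.0155 + 0.0261 + 0.0388 + 0.0538 + 0.0726 + 0.0991 + 0.1341 + 0.1768 = 0.6232
G = 1 − 0.6232 = 0.3768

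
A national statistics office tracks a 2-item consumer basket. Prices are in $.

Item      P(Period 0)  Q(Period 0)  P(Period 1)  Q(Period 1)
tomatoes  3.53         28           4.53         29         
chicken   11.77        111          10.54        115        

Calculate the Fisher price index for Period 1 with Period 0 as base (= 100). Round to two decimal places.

92.28

Laspeyres component (base-period weights):
ΣP(Period 1)Q(Period 0) = 4.53×28 + 10.54×111 = 126.84 + 1169.94 = 1296.78
ΣP(Period 0)Q(Period 0) = 3.53×28 + 11.77×111 = 98.84 + 1306.47 = 1405.31
L = 1296.78 / 1405.31 × 100 = 92.2771
Paasche component (current-period weights):
ΣP(Period 1)Q(Period 1) = 4.53×29 + 10.54×115 = 131.37 + 1212.1 = 1343.47
ΣP(Period 0)Q(Period 1) = 3.53×29 + 11.77×115 = 102.37 + 1353.55 = 1455.92
P = 1343.47 / 1455.92 × 100 = 92.2764
Fisher = √(L × P) = √(92.2771 × 92.2764) = 92.2768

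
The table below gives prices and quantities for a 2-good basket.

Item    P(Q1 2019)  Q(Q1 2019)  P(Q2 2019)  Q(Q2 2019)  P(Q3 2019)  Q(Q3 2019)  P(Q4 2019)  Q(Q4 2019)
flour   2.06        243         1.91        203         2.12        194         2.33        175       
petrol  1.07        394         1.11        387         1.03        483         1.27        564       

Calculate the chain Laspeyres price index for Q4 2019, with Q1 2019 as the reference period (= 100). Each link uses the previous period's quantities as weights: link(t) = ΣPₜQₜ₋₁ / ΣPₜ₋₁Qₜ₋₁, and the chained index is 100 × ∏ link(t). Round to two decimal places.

116.24

Link Q1 2019→Q2 2019:
ΣP(Q2 2019)Q(Q1 2019) = 1.91×243 + 1.11×394 = 464.13 + 437.34 = 901.47
ΣP(Q1 2019)Q(Q1 2019) = 2.06×243 + 1.07×394 = 500.58 + 421.58 = 922.16
link = 901.47/922.16 = 0.977564
Link Q2 2019→Q3 2019:
ΣP(Q3 2019)Q(Q2 2019) = 2.12×203 + 1.03×387 = 430.36 + 398.61 = 828.97
ΣP(Q2 2019)Q(Q2 2019) = 1.91×203 + 1.11×387 = 387.73 + 429.57 = 817.3
link = 828.97/817.3 = 1.014279
Link Q3 2019→Q4 2019:
ΣP(Q4 2019)Q(Q3 2019) = 2.33×194 + 1.27×483 = 452.02 + 613.41 = 1065.43
ΣP(Q3 2019)Q(Q3 2019) = 2.12×194 + 1.03×483 = 411.28 + 497.49 = 908.77
link = 1065.43/908.77 = 1.172387
Chained index = 100 × 0.977564 × 1.014279 × 1.172387 = 116.2447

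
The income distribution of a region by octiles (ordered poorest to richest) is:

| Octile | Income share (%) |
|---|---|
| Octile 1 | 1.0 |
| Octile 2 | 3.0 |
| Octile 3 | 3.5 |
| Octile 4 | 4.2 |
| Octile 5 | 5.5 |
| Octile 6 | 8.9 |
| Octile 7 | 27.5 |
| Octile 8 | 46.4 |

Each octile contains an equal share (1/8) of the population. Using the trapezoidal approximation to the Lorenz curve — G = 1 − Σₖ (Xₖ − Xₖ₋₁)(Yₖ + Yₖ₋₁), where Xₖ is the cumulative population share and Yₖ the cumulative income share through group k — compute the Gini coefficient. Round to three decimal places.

Cumulative income shares Yₖ: 0.0100, 0.0400, 0.0750, 0.1170, 0.1720, 0.2610, 0.5360, 1.0000
Σ (Xₖ−Xₖ₋₁)(Yₖ+Yₖ₋₁) = (1/8)(0.0100+0.0000) + (1/8)(0.0400+0.0100) + (1/8)(0.0750+0.0400) + (1/8)(0.1170+0.0750) + (1/8)(0.1720+0.1170) + (1/8)(0.2610+0.1720) + (1/8)(0.5360+0.2610) + (1/8)(1.0000+0.5360)
  = 0.0013 + 0.0063 + 0.0144 + 0.0240 + 0.0361 + 0.0541 + 0.0996 + 0.1920 = 0.4278
G = 1 − 0.4278 = 0.5722

0.572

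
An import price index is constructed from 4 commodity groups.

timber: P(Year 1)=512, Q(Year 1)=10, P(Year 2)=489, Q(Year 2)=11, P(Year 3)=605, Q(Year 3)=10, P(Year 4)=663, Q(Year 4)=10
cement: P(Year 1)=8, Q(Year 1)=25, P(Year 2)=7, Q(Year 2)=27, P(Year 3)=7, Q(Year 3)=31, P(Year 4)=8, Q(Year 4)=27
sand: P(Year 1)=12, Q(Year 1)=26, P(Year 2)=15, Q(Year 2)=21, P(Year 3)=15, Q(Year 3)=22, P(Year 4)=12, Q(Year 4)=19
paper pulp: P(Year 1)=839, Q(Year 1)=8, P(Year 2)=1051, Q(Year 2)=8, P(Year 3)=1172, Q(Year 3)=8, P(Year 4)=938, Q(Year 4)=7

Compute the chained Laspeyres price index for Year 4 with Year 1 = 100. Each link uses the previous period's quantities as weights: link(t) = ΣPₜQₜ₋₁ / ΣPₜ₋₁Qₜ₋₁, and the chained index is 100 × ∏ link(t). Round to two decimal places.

119.14

Link Year 1→Year 2:
ΣP(Year 2)Q(Year 1) = 489×10 + 7×25 + 15×26 + 1051×8 = 4890 + 175 + 390 + 8408 = 13863
ΣP(Year 1)Q(Year 1) = 512×10 + 8×25 + 12×26 + 839×8 = 5120 + 200 + 312 + 6712 = 12344
link = 13863/12344 = 1.123056
Link Year 2→Year 3:
ΣP(Year 3)Q(Year 2) = 605×11 + 7×27 + 15×21 + 1172×8 = 6655 + 189 + 315 + 9376 = 16535
ΣP(Year 2)Q(Year 2) = 489×11 + 7×27 + 15×21 + 1051×8 = 5379 + 189 + 315 + 8408 = 14291
link = 16535/14291 = 1.157022
Link Year 3→Year 4:
ΣP(Year 4)Q(Year 3) = 663×10 + 8×31 + 12×22 + 938×8 = 6630 + 248 + 264 + 7504 = 14646
ΣP(Year 3)Q(Year 3) = 605×10 + 7×31 + 15×22 + 1172×8 = 6050 + 217 + 330 + 9376 = 15973
link = 14646/15973 = 0.916922
Chained index = 100 × 1.123056 × 1.157022 × 0.916922 = 119.1449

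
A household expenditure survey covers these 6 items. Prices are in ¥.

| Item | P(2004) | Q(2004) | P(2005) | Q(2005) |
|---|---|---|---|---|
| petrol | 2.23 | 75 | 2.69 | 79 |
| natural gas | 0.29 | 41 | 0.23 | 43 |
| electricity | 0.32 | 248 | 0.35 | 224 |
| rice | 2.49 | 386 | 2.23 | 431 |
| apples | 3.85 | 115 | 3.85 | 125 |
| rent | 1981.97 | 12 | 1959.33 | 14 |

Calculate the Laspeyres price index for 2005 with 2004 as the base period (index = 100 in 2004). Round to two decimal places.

98.69

Laspeyres price index uses base-period quantities as weights.
ΣP(2005)·Q(2004) = 2.69×75 + 0.23×41 + 0.35×248 + 2.23×386 + 3.85×115 + 1959.33×12 = 201.75 + 9.43 + 86.8 + 860.78 + 442.75 + 23511.96 = 25113.47
ΣP(2004)·Q(2004) = 2.23×75 + 0.29×41 + 0.32×248 + 2.49×386 + 3.85×115 + 1981.97×12 = 167.25 + 11.89 + 79.36 + 961.14 + 442.75 + 23783.64 = 25446.03
Index = 25113.47 / 25446.03 × 100 = 98.6931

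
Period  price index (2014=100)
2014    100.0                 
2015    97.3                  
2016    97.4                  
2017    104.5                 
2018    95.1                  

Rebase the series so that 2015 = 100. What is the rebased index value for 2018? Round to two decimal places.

Rebased(2018) = 95.1 / 97.3 × 100 = 97.7390

97.74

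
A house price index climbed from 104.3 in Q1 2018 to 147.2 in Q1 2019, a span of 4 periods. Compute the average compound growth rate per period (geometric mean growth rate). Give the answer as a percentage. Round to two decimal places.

8.99%

Growth factor = (147.2/104.3)^(1/4) = (1.411314)^(1/4) = 1.089948
Growth rate = 1.089948 − 1 = 0.089948 = 8.9948%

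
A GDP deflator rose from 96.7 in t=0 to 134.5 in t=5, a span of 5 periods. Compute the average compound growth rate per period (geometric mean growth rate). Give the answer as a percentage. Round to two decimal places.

6.82%

Growth factor = (134.5/96.7)^(1/5) = (1.390900)^(1/5) = 1.068216
Growth rate = 1.068216 − 1 = 0.068216 = 6.8216%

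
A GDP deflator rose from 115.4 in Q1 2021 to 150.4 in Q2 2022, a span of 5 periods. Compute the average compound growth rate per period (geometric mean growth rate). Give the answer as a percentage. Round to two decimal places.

Growth factor = (150.4/115.4)^(1/5) = (1.303293)^(1/5) = 1.054407
Growth rate = 1.054407 − 1 = 0.054407 = 5.4407%

5.44%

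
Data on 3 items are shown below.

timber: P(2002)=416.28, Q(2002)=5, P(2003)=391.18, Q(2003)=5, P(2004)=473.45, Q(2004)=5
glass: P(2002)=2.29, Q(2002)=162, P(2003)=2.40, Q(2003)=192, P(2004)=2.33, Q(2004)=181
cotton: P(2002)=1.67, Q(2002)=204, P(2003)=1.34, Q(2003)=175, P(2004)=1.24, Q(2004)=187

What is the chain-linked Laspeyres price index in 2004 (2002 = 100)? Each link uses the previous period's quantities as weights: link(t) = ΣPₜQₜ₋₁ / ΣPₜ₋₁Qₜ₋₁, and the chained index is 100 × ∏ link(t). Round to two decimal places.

Link 2002→2003:
ΣP(2003)Q(2002) = 391.18×5 + 2.40×162 + 1.34×204 = 1955.9 + 388.8 + 273.36 = 2618.06
ΣP(2002)Q(2002) = 416.28×5 + 2.29×162 + 1.67×204 = 2081.4 + 370.98 + 340.68 = 2793.06
link = 2618.06/2793.06 = 0.937345
Link 2003→2004:
ΣP(2004)Q(2003) = 473.45×5 + 2.33×192 + 1.24×175 = 2367.25 + 447.36 + 217 = 3031.61
ΣP(2003)Q(2003) = 391.18×5 + 2.40×192 + 1.34×175 = 1955.9 + 460.8 + 234.5 = 2651.2
link = 3031.61/2651.2 = 1.143486
Chained index = 100 × 0.937345 × 1.143486 = 107.1841

107.18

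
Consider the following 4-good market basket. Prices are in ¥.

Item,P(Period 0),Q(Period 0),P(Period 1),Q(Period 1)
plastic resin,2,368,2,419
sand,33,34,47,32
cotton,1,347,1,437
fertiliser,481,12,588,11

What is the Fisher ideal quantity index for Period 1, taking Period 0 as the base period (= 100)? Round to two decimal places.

Laspeyres component (base-period weights):
ΣP(Period 0)Q(Period 1) = 2×419 + 33×32 + 1×437 + 481×11 = 838 + 1056 + 437 + 5291 = 7622
ΣP(Period 0)Q(Period 0) = 2×368 + 33×34 + 1×347 + 481×12 = 736 + 1122 + 347 + 5772 = 7977
L = 7622 / 7977 × 100 = 95.5497
Paasche component (current-period weights):
ΣP(Period 1)Q(Period 1) = 2×419 + 47×32 + 1×437 + 588×11 = 838 + 1504 + 437 + 6468 = 9247
ΣP(Period 1)Q(Period 0) = 2×368 + 47×34 + 1×347 + 588×12 = 736 + 1598 + 347 + 7056 = 9737
P = 9247 / 9737 × 100 = 94.9676
Fisher = √(L × P) = √(95.5497 × 94.9676) = 95.2582

95.26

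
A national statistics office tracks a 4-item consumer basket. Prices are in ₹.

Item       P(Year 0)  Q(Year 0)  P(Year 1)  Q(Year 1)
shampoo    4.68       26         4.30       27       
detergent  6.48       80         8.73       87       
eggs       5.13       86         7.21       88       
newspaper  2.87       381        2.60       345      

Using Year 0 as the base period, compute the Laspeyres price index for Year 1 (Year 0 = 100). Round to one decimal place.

111.3

Laspeyres price index uses base-period quantities as weights.
ΣP(Year 1)·Q(Year 0) = 4.30×26 + 8.73×80 + 7.21×86 + 2.60×381 = 111.8 + 698.4 + 620.06 + 990.6 = 2420.86
ΣP(Year 0)·Q(Year 0) = 4.68×26 + 6.48×80 + 5.13×86 + 2.87×381 = 121.68 + 518.4 + 441.18 + 1093.47 = 2174.73
Index = 2420.86 / 2174.73 × 100 = 111.3177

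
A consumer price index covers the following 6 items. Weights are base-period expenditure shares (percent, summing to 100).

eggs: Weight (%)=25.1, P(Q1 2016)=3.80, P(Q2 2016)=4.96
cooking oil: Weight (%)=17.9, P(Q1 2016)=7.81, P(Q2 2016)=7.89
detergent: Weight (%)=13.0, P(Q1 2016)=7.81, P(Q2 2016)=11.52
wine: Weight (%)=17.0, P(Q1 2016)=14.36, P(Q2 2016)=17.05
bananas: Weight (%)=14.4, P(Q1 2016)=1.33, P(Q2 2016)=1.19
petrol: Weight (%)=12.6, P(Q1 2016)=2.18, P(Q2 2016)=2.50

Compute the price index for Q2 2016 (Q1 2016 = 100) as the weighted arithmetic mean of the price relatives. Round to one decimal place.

117.5

eggs: 25.1 × (4.96/3.80) = 25.1 × 1.305263 = 32.7621
cooking oil: 17.9 × (7.89/7.81) = 17.9 × 1.010243 = 18.0834
detergent: 13.0 × (11.52/7.81) = 13.0 × 1.475032 = 19.1754
wine: 17.0 × (17.05/14.36) = 17.0 × 1.187326 = 20.1845
bananas: 14.4 × (1.19/1.33) = 14.4 × 0.894737 = 12.8842
petrol: 12.6 × (2.50/2.18) = 12.6 × 1.146789 = 14.4495
Index = Σ wᵢ·(p₁ᵢ/p₀ᵢ) = 32.7621 + 18.0834 + 19.1754 + 20.1845 + 12.8842 + 14.4495 = 117.5392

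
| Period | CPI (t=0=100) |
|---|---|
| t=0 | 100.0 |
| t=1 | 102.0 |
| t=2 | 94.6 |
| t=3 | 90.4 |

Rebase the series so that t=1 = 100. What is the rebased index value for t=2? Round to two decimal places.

Rebased(t=2) = 94.6 / 102.0 × 100 = 92.7451

92.75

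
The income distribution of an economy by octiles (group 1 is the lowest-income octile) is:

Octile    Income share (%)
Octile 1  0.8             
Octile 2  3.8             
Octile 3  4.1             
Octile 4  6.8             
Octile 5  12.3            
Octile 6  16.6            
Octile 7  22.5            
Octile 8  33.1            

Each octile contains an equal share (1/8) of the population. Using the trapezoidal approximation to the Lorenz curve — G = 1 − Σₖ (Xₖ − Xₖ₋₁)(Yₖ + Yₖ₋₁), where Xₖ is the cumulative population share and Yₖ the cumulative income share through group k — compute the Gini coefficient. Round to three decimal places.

0.453

Cumulative income shares Yₖ: 0.0080, 0.0460, 0.0870, 0.1550, 0.2780, 0.4440, 0.6690, 1.0000
Σ (Xₖ−Xₖ₋₁)(Yₖ+Yₖ₋₁) = (1/8)(0.0080+0.0000) + (1/8)(0.0460+0.0080) + (1/8)(0.0870+0.0460) + (1/8)(0.1550+0.0870) + (1/8)(0.2780+0.1550) + (1/8)(0.4440+0.2780) + (1/8)(0.6690+0.4440) + (1/8)(1.0000+0.6690)
  = 0.0010 + 0.0067 + 0.0166 + 0.0302 + 0.0541 + 0.0903 + 0.1391 + 0.2086 = 0.5468
G = 1 − 0.5468 = 0.4532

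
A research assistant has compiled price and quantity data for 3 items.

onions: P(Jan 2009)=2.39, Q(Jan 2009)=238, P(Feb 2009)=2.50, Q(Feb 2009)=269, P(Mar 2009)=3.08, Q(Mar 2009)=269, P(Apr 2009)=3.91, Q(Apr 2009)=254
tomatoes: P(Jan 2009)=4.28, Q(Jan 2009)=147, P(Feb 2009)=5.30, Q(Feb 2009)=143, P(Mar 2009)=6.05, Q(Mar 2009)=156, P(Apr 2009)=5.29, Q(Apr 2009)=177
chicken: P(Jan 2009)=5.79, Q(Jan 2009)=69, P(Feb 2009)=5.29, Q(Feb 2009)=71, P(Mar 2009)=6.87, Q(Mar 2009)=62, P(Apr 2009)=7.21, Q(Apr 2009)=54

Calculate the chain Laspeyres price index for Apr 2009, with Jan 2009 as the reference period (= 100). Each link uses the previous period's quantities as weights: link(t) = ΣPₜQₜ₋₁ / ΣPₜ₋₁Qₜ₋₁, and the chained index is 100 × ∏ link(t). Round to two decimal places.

Link Jan 2009→Feb 2009:
ΣP(Feb 2009)Q(Jan 2009) = 2.50×238 + 5.30×147 + 5.29×69 = 595 + 779.1 + 365.01 = 1739.11
ΣP(Jan 2009)Q(Jan 2009) = 2.39×238 + 4.28×147 + 5.79×69 = 568.82 + 629.16 + 399.51 = 1597.49
link = 1739.11/1597.49 = 1.088652
Link Feb 2009→Mar 2009:
ΣP(Mar 2009)Q(Feb 2009) = 3.08×269 + 6.05×143 + 6.87×71 = 828.52 + 865.15 + 487.77 = 2181.44
ΣP(Feb 2009)Q(Feb 2009) = 2.50×269 + 5.30×143 + 5.29×71 = 672.5 + 757.9 + 375.59 = 1805.99
link = 2181.44/1805.99 = 1.207892
Link Mar 2009→Apr 2009:
ΣP(Apr 2009)Q(Mar 2009) = 3.91×269 + 5.29×156 + 7.21×62 = 1051.79 + 825.24 + 447.02 = 2324.05
ΣP(Mar 2009)Q(Mar 2009) = 3.08×269 + 6.05×156 + 6.87×62 = 828.52 + 943.8 + 425.94 = 2198.26
link = 2324.05/2198.26 = 1.057223
Chained index = 100 × 1.088652 × 1.207892 × 1.057223 = 139.0219

139.02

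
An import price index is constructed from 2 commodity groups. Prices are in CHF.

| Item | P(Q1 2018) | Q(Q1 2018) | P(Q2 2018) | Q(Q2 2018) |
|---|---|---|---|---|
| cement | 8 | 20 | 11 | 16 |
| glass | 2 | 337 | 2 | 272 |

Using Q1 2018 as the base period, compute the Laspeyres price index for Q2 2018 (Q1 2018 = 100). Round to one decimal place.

Laspeyres price index uses base-period quantities as weights.
ΣP(Q2 2018)·Q(Q1 2018) = 11×20 + 2×337 = 220 + 674 = 894
ΣP(Q1 2018)·Q(Q1 2018) = 8×20 + 2×337 = 160 + 674 = 834
Index = 894 / 834 × 100 = 107.1942

107.2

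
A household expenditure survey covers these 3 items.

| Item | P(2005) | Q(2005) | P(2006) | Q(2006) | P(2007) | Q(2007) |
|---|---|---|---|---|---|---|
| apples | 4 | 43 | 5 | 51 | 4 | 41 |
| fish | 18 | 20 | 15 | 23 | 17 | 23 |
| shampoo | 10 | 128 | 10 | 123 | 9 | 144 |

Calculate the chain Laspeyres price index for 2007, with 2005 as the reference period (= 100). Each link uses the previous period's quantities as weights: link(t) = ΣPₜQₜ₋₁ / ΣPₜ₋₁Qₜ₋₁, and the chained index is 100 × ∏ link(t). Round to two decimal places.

Link 2005→2006:
ΣP(2006)Q(2005) = 5×43 + 15×20 + 10×128 = 215 + 300 + 1280 = 1795
ΣP(2005)Q(2005) = 4×43 + 18×20 + 10×128 = 172 + 360 + 1280 = 1812
link = 1795/1812 = 0.990618
Link 2006→2007:
ΣP(2007)Q(2006) = 4×51 + 17×23 + 9×123 = 204 + 391 + 1107 = 1702
ΣP(2006)Q(2006) = 5×51 + 15×23 + 10×123 = 255 + 345 + 1230 = 1830
link = 1702/1830 = 0.930055
Chained index = 100 × 0.990618 × 0.930055 = 92.1329

92.13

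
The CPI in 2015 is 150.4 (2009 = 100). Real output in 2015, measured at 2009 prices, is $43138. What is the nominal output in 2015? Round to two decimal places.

Nominal = Real × (Index/100) = 43138 × (150.4/100)
        = 43138 × 1.504 = 64879.5520

64879.55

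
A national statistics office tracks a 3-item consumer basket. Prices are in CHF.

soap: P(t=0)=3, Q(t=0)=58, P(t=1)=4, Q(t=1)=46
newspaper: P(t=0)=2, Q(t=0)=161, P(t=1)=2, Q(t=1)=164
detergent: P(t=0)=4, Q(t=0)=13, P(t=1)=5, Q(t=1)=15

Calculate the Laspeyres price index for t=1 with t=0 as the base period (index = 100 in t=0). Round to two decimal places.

Laspeyres price index uses base-period quantities as weights.
ΣP(t=1)·Q(t=0) = 4×58 + 2×161 + 5×13 = 232 + 322 + 65 = 619
ΣP(t=0)·Q(t=0) = 3×58 + 2×161 + 4×13 = 174 + 322 + 52 = 548
Index = 619 / 548 × 100 = 112.9562

112.96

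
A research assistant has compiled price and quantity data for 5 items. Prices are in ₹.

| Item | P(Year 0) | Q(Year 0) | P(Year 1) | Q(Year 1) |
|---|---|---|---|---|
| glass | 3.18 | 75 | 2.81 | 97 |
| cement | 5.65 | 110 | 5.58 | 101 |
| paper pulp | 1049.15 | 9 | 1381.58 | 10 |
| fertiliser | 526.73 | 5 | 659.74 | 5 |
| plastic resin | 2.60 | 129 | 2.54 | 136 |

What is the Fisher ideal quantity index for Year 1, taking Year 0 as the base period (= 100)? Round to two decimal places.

Laspeyres component (base-period weights):
ΣP(Year 0)Q(Year 1) = 3.18×97 + 5.65×101 + 1049.15×10 + 526.73×5 + 2.60×136 = 308.46 + 570.65 + 10491.5 + 2633.65 + 353.6 = 14357.86
ΣP(Year 0)Q(Year 0) = 3.18×75 + 5.65×110 + 1049.15×9 + 526.73×5 + 2.60×129 = 238.5 + 621.5 + 9442.35 + 2633.65 + 335.4 = 13271.4
L = 14357.86 / 13271.4 × 100 = 108.1865
Paasche component (current-period weights):
ΣP(Year 1)Q(Year 1) = 2.81×97 + 5.58×101 + 1381.58×10 + 659.74×5 + 2.54×136 = 272.57 + 563.58 + 13815.8 + 3298.7 + 345.44 = 18296.09
ΣP(Year 1)Q(Year 0) = 2.81×75 + 5.58×110 + 1381.58×9 + 659.74×5 + 2.54×129 = 210.75 + 613.8 + 12434.22 + 3298.7 + 327.66 = 16885.13
P = 18296.09 / 16885.13 × 100 = 108.3562
Fisher = √(L × P) = √(108.1865 × 108.3562) = 108.2713

108.27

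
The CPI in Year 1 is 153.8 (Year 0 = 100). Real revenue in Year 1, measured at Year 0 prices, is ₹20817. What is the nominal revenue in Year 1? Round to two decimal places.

Nominal = Real × (Index/100) = 20817 × (153.8/100)
        = 20817 × 1.538 = 32016.5460

32016.55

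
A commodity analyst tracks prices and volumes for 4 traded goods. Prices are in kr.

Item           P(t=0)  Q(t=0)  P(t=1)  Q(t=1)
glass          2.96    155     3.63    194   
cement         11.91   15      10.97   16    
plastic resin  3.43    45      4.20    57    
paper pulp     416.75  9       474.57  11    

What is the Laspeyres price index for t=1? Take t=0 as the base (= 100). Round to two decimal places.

114.19

Laspeyres price index uses base-period quantities as weights.
ΣP(t=1)·Q(t=0) = 3.63×155 + 10.97×15 + 4.20×45 + 474.57×9 = 562.65 + 164.55 + 189 + 4271.13 = 5187.33
ΣP(t=0)·Q(t=0) = 2.96×155 + 11.91×15 + 3.43×45 + 416.75×9 = 458.8 + 178.65 + 154.35 + 3750.75 = 4542.55
Index = 5187.33 / 4542.55 × 100 = 114.1942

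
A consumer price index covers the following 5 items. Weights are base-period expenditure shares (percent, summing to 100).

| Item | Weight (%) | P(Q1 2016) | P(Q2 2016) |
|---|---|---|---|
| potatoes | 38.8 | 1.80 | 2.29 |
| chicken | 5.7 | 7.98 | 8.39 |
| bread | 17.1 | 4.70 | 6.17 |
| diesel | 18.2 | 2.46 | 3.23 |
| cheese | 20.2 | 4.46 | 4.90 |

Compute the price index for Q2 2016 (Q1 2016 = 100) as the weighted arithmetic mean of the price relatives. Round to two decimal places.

potatoes: 38.8 × (2.29/1.80) = 38.8 × 1.272222 = 49.3622
chicken: 5.7 × (8.39/7.98) = 5.7 × 1.051378 = 5.9929
bread: 17.1 × (6.17/4.70) = 17.1 × 1.312766 = 22.4483
diesel: 18.2 × (3.23/2.46) = 18.2 × 1.313008 = 23.8967
cheese: 20.2 × (4.90/4.46) = 20.2 × 1.098655 = 22.1928
Index = Σ wᵢ·(p₁ᵢ/p₀ᵢ) = 49.3622 + 5.9929 + 22.4483 + 23.8967 + 22.1928 = 123.8930

123.89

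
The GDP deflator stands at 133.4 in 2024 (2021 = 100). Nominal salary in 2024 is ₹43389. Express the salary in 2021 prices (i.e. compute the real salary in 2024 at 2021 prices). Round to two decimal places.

32525.49

Real = Nominal ÷ (Index/100) = 43389 ÷ (133.4/100)
     = 43389 ÷ 1.334 = 32525.4873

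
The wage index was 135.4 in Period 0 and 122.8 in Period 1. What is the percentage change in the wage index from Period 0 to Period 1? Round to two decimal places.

Change = (122.8 − 135.4) / 135.4 × 100
       = -12.6 / 135.4 × 100 = -9.3058%

-9.31%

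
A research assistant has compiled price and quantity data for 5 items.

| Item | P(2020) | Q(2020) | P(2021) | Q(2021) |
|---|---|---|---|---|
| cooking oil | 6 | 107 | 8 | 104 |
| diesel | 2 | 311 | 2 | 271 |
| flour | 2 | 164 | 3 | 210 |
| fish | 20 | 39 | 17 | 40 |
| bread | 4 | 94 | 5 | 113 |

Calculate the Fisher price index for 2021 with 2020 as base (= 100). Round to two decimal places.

113.70

Laspeyres component (base-period weights):
ΣP(2021)Q(2020) = 8×107 + 2×311 + 3×164 + 17×39 + 5×94 = 856 + 622 + 492 + 663 + 470 = 3103
ΣP(2020)Q(2020) = 6×107 + 2×311 + 2×164 + 20×39 + 4×94 = 642 + 622 + 328 + 780 + 376 = 2748
L = 3103 / 2748 × 100 = 112.9185
Paasche component (current-period weights):
ΣP(2021)Q(2021) = 8×104 + 2×271 + 3×210 + 17×40 + 5×113 = 832 + 542 + 630 + 680 + 565 = 3249
ΣP(2020)Q(2021) = 6×104 + 2×271 + 2×210 + 20×40 + 4×113 = 624 + 542 + 420 + 800 + 452 = 2838
P = 3249 / 2838 × 100 = 114.4820
Fisher = √(L × P) = √(112.9185 × 114.4820) = 113.6976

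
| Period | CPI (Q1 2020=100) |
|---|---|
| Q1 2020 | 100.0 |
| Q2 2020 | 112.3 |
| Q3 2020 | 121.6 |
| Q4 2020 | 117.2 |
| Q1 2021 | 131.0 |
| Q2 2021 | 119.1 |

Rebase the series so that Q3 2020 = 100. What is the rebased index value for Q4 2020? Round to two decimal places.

Rebased(Q4 2020) = 117.2 / 121.6 × 100 = 96.3816

96.38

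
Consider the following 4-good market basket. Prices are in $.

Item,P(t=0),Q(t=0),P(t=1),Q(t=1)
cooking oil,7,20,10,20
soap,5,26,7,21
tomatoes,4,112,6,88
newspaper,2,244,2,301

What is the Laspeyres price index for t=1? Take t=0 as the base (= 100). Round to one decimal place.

Laspeyres price index uses base-period quantities as weights.
ΣP(t=1)·Q(t=0) = 10×20 + 7×26 + 6×112 + 2×244 = 200 + 182 + 672 + 488 = 1542
ΣP(t=0)·Q(t=0) = 7×20 + 5×26 + 4×112 + 2×244 = 140 + 130 + 448 + 488 = 1206
Index = 1542 / 1206 × 100 = 127.8607

127.9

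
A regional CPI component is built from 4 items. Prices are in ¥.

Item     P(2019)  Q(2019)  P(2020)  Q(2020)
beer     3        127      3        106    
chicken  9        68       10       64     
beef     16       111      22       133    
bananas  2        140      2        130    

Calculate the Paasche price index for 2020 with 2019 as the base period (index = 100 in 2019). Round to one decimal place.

Paasche price index uses current-period quantities as weights.
ΣP(2020)·Q(2020) = 3×106 + 10×64 + 22×133 + 2×130 = 318 + 640 + 2926 + 260 = 4144
ΣP(2019)·Q(2020) = 3×106 + 9×64 + 16×133 + 2×130 = 318 + 576 + 2128 + 260 = 3282
Index = 4144 / 3282 × 100 = 126.2645

126.3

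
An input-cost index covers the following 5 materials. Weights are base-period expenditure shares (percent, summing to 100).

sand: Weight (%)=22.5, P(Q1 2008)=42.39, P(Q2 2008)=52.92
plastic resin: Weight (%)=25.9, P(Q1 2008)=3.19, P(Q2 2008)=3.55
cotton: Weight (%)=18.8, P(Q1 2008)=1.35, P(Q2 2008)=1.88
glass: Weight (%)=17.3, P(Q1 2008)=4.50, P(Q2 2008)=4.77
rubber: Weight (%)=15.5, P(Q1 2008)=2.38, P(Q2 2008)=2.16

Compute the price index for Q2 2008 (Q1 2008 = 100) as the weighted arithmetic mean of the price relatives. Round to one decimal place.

115.5

sand: 22.5 × (52.92/42.39) = 22.5 × 1.248408 = 28.0892
plastic resin: 25.9 × (3.55/3.19) = 25.9 × 1.112853 = 28.8229
cotton: 18.8 × (1.88/1.35) = 18.8 × 1.392593 = 26.1807
glass: 17.3 × (4.77/4.50) = 17.3 × 1.060000 = 18.3380
rubber: 15.5 × (2.16/2.38) = 15.5 × 0.907563 = 14.0672
Index = Σ wᵢ·(p₁ᵢ/p₀ᵢ) = 28.0892 + 28.8229 + 26.1807 + 18.3380 + 14.0672 = 115.4980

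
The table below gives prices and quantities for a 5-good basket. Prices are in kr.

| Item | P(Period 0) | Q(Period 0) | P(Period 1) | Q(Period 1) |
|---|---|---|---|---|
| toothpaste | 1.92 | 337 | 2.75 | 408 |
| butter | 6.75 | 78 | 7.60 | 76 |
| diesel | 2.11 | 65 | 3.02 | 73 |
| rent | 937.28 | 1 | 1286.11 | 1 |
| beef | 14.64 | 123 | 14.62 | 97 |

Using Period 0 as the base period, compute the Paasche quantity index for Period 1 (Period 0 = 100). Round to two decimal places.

Paasche quantity index uses current-period prices as weights.
ΣP(Period 1)·Q(Period 1) = 2.75×408 + 7.60×76 + 3.02×73 + 1286.11×1 + 14.62×97 = 1122 + 577.6 + 220.46 + 1286.11 + 1418.14 = 4624.31
ΣP(Period 1)·Q(Period 0) = 2.75×337 + 7.60×78 + 3.02×65 + 1286.11×1 + 14.62×123 = 926.75 + 592.8 + 196.3 + 1286.11 + 1798.26 = 4800.22
Index = 4624.31 / 4800.22 × 100 = 96.3354

96.34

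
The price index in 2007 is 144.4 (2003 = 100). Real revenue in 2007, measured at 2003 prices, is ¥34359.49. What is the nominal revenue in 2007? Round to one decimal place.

Nominal = Real × (Index/100) = 34359.49 × (144.4/100)
        = 34359.49 × 1.444 = 49615.1036

49615.1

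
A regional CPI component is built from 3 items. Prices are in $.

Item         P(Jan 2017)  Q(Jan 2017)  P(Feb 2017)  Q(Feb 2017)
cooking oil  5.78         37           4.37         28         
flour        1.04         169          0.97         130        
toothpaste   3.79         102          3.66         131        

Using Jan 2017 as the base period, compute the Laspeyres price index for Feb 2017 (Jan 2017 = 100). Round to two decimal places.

Laspeyres price index uses base-period quantities as weights.
ΣP(Feb 2017)·Q(Jan 2017) = 4.37×37 + 0.97×169 + 3.66×102 = 161.69 + 163.93 + 373.32 = 698.94
ΣP(Jan 2017)·Q(Jan 2017) = 5.78×37 + 1.04×169 + 3.79×102 = 213.86 + 175.76 + 386.58 = 776.2
Index = 698.94 / 776.2 × 100 = 90.0464

90.05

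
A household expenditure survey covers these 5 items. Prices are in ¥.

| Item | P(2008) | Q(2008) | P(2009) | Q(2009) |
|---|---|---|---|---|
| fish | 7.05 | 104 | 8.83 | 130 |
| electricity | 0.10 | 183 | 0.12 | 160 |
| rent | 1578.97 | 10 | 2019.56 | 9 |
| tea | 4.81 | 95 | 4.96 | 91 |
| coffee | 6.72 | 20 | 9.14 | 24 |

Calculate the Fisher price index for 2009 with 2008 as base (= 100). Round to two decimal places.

127.16

Laspeyres component (base-period weights):
ΣP(2009)Q(2008) = 8.83×104 + 0.12×183 + 2019.56×10 + 4.96×95 + 9.14×20 = 918.32 + 21.96 + 20195.6 + 471.2 + 182.8 = 21789.88
ΣP(2008)Q(2008) = 7.05×104 + 0.10×183 + 1578.97×10 + 4.81×95 + 6.72×20 = 733.2 + 18.3 + 15789.7 + 456.95 + 134.4 = 17132.55
L = 21789.88 / 17132.55 × 100 = 127.1841
Paasche component (current-period weights):
ΣP(2009)Q(2009) = 8.83×130 + 0.12×160 + 2019.56×9 + 4.96×91 + 9.14×24 = 1147.9 + 19.2 + 18176.04 + 451.36 + 219.36 = 20013.86
ΣP(2008)Q(2009) = 7.05×130 + 0.10×160 + 1578.97×9 + 4.81×91 + 6.72×24 = 916.5 + 16 + 14210.73 + 437.71 + 161.28 = 15742.22
P = 20013.86 / 15742.22 × 100 = 127.1349
Fisher = √(L × P) = √(127.1841 × 127.1349) = 127.1595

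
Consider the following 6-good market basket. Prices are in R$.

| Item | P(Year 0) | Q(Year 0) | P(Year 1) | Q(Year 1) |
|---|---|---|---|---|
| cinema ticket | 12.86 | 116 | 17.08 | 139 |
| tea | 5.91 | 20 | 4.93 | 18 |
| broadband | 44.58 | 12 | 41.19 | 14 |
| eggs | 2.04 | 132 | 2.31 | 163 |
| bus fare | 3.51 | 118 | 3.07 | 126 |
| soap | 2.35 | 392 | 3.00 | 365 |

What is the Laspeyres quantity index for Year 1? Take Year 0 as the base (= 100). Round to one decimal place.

110.7

Laspeyres quantity index uses base-period prices as weights.
ΣP(Year 0)·Q(Year 1) = 12.86×139 + 5.91×18 + 44.58×14 + 2.04×163 + 3.51×126 + 2.35×365 = 1787.54 + 106.38 + 624.12 + 332.52 + 442.26 + 857.75 = 4150.57
ΣP(Year 0)·Q(Year 0) = 12.86×116 + 5.91×20 + 44.58×12 + 2.04×132 + 3.51×118 + 2.35×392 = 1491.76 + 118.2 + 534.96 + 269.28 + 414.18 + 921.2 = 3749.58
Index = 4150.57 / 3749.58 × 100 = 110.6943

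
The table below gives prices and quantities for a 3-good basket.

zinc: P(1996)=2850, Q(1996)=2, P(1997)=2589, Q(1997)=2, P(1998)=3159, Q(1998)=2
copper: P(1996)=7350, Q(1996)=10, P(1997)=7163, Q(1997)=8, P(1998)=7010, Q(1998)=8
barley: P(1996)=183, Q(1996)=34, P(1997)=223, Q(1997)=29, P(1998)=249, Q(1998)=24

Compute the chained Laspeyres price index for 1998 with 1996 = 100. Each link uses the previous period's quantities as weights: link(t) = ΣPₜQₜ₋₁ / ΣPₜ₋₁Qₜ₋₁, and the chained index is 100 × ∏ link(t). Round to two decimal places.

99.75

Link 1996→1997:
ΣP(1997)Q(1996) = 2589×2 + 7163×10 + 223×34 = 5178 + 71630 + 7582 = 84390
ΣP(1996)Q(1996) = 2850×2 + 7350×10 + 183×34 = 5700 + 73500 + 6222 = 85422
link = 84390/85422 = 0.987919
Link 1997→1998:
ΣP(1998)Q(1997) = 3159×2 + 7010×8 + 249×29 = 6318 + 56080 + 7221 = 69619
ΣP(1997)Q(1997) = 2589×2 + 7163×8 + 223×29 = 5178 + 57304 + 6467 = 68949
link = 69619/68949 = 1.009717
Chained index = 100 × 0.987919 × 1.009717 = 99.7519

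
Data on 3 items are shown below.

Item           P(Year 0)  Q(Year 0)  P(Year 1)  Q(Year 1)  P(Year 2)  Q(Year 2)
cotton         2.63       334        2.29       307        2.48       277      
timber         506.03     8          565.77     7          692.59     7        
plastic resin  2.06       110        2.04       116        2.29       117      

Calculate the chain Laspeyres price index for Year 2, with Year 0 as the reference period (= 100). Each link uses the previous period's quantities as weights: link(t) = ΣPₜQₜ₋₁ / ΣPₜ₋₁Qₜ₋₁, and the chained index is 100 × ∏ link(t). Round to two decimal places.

Link Year 0→Year 1:
ΣP(Year 1)Q(Year 0) = 2.29×334 + 565.77×8 + 2.04×110 = 764.86 + 4526.16 + 224.4 = 5515.42
ΣP(Year 0)Q(Year 0) = 2.63×334 + 506.03×8 + 2.06×110 = 878.42 + 4048.24 + 226.6 = 5153.26
link = 5515.42/5153.26 = 1.070278
Link Year 1→Year 2:
ΣP(Year 2)Q(Year 1) = 2.48×307 + 692.59×7 + 2.29×116 = 761.36 + 4848.13 + 265.64 = 5875.13
ΣP(Year 1)Q(Year 1) = 2.29×307 + 565.77×7 + 2.04×116 = 703.03 + 3960.39 + 236.64 = 4900.06
link = 5875.13/4900.06 = 1.198991
Chained index = 100 × 1.070278 × 1.198991 = 128.3254

128.33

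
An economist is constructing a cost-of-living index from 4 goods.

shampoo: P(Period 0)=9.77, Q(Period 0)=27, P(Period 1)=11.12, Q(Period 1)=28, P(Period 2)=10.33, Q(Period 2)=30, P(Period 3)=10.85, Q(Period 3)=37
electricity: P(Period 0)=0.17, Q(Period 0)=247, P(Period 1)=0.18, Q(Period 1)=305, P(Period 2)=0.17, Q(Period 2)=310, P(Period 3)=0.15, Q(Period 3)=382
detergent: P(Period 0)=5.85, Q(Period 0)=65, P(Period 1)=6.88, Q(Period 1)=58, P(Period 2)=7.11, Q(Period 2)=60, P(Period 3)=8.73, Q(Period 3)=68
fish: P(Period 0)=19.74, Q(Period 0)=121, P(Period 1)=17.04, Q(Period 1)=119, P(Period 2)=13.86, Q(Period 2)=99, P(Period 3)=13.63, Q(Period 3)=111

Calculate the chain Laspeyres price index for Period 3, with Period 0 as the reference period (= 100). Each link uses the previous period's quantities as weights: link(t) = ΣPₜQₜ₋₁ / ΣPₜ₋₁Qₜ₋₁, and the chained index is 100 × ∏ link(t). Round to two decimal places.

82.95

Link Period 0→Period 1:
ΣP(Period 1)Q(Period 0) = 11.12×27 + 0.18×247 + 6.88×65 + 17.04×121 = 300.24 + 44.46 + 447.2 + 2061.84 = 2853.74
ΣP(Period 0)Q(Period 0) = 9.77×27 + 0.17×247 + 5.85×65 + 19.74×121 = 263.79 + 41.99 + 380.25 + 2388.54 = 3074.57
link = 2853.74/3074.57 = 0.928175
Link Period 1→Period 2:
ΣP(Period 2)Q(Period 1) = 10.33×28 + 0.17×305 + 7.11×58 + 13.86×119 = 289.24 + 51.85 + 412.38 + 1649.34 = 2402.81
ΣP(Period 1)Q(Period 1) = 11.12×28 + 0.18×305 + 6.88×58 + 17.04×119 = 311.36 + 54.9 + 399.04 + 2027.76 = 2793.06
link = 2402.81/2793.06 = 0.860279
Link Period 2→Period 3:
ΣP(Period 3)Q(Period 2) = 10.85×30 + 0.15×310 + 8.73×60 + 13.63×99 = 325.5 + 46.5 + 523.8 + 1349.37 = 2245.17
ΣP(Period 2)Q(Period 2) = 10.33×30 + 0.17×310 + 7.11×60 + 13.86×99 = 309.9 + 52.7 + 426.6 + 1372.14 = 2161.34
link = 2245.17/2161.34 = 1.038786
Chained index = 100 × 0.928175 × 0.860279 × 1.038786 = 82.9460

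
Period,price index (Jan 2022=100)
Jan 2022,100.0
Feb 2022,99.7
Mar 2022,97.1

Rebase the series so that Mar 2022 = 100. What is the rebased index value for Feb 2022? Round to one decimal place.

Rebased(Feb 2022) = 99.7 / 97.1 × 100 = 102.6777

102.7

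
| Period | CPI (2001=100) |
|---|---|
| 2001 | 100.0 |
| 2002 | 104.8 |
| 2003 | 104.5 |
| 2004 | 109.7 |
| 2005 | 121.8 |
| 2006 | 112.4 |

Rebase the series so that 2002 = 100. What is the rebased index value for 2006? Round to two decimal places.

107.25

Rebased(2006) = 112.4 / 104.8 × 100 = 107.2519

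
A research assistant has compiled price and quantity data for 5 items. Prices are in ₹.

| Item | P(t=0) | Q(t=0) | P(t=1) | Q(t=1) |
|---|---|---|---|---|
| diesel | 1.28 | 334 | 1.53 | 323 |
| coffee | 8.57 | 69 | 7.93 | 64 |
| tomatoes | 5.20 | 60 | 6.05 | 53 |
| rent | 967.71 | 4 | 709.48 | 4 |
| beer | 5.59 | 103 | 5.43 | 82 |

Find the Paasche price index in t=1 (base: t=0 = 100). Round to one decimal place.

Paasche price index uses current-period quantities as weights.
ΣP(t=1)·Q(t=1) = 1.53×323 + 7.93×64 + 6.05×53 + 709.48×4 + 5.43×82 = 494.19 + 507.52 + 320.65 + 2837.92 + 445.26 = 4605.54
ΣP(t=0)·Q(t=1) = 1.28×323 + 8.57×64 + 5.20×53 + 967.71×4 + 5.59×82 = 413.44 + 548.48 + 275.6 + 3870.84 + 458.38 = 5566.74
Index = 4605.54 / 5566.74 × 100 = 82.7332

82.7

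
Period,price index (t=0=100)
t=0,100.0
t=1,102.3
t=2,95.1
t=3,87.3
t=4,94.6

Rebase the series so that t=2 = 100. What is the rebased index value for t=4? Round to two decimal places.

Rebased(t=4) = 94.6 / 95.1 × 100 = 99.4742

99.47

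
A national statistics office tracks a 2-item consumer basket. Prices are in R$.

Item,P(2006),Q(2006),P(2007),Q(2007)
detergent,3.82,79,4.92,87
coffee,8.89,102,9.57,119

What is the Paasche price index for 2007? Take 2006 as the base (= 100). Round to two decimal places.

Paasche price index uses current-period quantities as weights.
ΣP(2007)·Q(2007) = 4.92×87 + 9.57×119 = 428.04 + 1138.83 = 1566.87
ΣP(2006)·Q(2007) = 3.82×87 + 8.89×119 = 332.34 + 1057.91 = 1390.25
Index = 1566.87 / 1390.25 × 100 = 112.7042

112.70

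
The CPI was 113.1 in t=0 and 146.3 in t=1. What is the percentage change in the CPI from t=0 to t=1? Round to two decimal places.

29.35%

Change = (146.3 − 113.1) / 113.1 × 100
       = 33.2 / 113.1 × 100 = 29.3546%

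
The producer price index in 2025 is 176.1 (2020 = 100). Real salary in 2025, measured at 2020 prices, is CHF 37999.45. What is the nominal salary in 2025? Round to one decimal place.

66917.0

Nominal = Real × (Index/100) = 37999.45 × (176.1/100)
        = 37999.45 × 1.761 = 66917.0314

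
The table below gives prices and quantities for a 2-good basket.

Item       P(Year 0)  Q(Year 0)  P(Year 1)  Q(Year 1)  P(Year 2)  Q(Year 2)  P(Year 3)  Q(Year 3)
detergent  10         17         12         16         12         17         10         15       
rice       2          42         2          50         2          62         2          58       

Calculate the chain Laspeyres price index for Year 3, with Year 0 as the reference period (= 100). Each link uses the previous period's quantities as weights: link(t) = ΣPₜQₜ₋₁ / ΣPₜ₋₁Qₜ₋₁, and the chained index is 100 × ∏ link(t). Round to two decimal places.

Link Year 0→Year 1:
ΣP(Year 1)Q(Year 0) = 12×17 + 2×42 = 204 + 84 = 288
ΣP(Year 0)Q(Year 0) = 10×17 + 2×42 = 170 + 84 = 254
link = 288/254 = 1.133858
Link Year 1→Year 2:
ΣP(Year 2)Q(Year 1) = 12×16 + 2×50 = 192 + 100 = 292
ΣP(Year 1)Q(Year 1) = 12×16 + 2×50 = 192 + 100 = 292
link = 292/292 = 1.000000
Link Year 2→Year 3:
ΣP(Year 3)Q(Year 2) = 10×17 + 2×62 = 170 + 124 = 294
ΣP(Year 2)Q(Year 2) = 12×17 + 2×62 = 204 + 124 = 328
link = 294/328 = 0.896341
Chained index = 100 × 1.133858 × 1.000000 × 0.896341 = 101.6324

101.63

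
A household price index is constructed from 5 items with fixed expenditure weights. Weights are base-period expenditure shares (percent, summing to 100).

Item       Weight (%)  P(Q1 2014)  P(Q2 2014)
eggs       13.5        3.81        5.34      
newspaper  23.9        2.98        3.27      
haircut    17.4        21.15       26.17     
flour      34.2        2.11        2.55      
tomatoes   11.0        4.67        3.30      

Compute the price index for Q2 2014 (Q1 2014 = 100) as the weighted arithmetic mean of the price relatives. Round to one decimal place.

eggs: 13.5 × (5.34/3.81) = 13.5 × 1.401575 = 18.9213
newspaper: 23.9 × (3.27/2.98) = 23.9 × 1.097315 = 26.2258
haircut: 17.4 × (26.17/21.15) = 17.4 × 1.237352 = 21.5299
flour: 34.2 × (2.55/2.11) = 34.2 × 1.208531 = 41.3318
tomatoes: 11.0 × (3.30/4.67) = 11.0 × 0.706638 = 7.7730
Index = Σ wᵢ·(p₁ᵢ/p₀ᵢ) = 18.9213 + 26.2258 + 21.5299 + 41.3318 + 7.7730 = 115.7818

115.8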